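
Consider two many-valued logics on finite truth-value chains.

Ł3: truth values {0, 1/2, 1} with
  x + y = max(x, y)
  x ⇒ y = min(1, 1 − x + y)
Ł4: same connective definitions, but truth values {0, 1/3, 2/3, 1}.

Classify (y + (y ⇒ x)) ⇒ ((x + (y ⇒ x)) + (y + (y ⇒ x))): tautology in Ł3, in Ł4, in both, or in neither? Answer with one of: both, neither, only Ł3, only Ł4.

both

In Ł3: every assignment gives 1 — tautology.
In Ł4: every assignment gives 1 — tautology.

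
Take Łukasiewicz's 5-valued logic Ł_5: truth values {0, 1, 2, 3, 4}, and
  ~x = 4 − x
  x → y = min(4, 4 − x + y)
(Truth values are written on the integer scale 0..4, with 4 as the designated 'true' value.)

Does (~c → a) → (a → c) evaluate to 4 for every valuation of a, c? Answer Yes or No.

Counterexample: take a = 3, c = 0.
~c = ~0 = 4
~c → a = 4 → 3 = 3
a → c = 3 → 0 = 1
(~c → a) → (a → c) = 3 → 1 = 2
This gives 2 ≠ 4.

No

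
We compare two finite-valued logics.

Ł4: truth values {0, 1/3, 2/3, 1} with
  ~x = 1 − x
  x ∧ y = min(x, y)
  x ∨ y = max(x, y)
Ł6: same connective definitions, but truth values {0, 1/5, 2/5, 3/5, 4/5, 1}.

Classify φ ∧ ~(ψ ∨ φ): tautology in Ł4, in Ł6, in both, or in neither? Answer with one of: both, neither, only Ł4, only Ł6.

neither

In Ł4: at φ = 0, ψ = 0 the value is 0 — not a tautology.
In Ł6: at φ = 0, ψ = 0 the value is 0 — not a tautology.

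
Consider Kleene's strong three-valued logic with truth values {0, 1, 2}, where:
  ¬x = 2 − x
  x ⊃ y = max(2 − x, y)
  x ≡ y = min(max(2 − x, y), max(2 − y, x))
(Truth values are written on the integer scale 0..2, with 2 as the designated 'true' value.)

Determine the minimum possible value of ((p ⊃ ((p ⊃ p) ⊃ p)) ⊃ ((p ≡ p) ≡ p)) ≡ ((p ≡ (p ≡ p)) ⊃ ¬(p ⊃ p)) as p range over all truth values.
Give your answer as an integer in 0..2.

Take p = 0:
p ⊃ p = 0 ⊃ 0 = 2
(p ⊃ p) ⊃ p = 2 ⊃ 0 = 0
p ⊃ ((p ⊃ p) ⊃ p) = 0 ⊃ 0 = 2
p ≡ p = 0 ≡ 0 = 2
(p ≡ p) ≡ p = 2 ≡ 0 = 0
(p ⊃ ((p ⊃ p) ⊃ p)) ⊃ ((p ≡ p) ≡ p) = 2 ⊃ 0 = 0
p ≡ p = 0 ≡ 0 = 2
p ≡ (p ≡ p) = 0 ≡ 2 = 0
p ⊃ p = 0 ⊃ 0 = 2
¬(p ⊃ p) = ¬2 = 0
(p ≡ (p ≡ p)) ⊃ ¬(p ⊃ p) = 0 ⊃ 0 = 2
((p ⊃ ((p ⊃ p) ⊃ p)) ⊃ ((p ≡ p) ≡ p)) ≡ ((p ≡ (p ≡ p)) ⊃ ¬(p ⊃ p)) = 0 ≡ 2 = 0
No assignment yields a value below 0, so this is the minimum.

0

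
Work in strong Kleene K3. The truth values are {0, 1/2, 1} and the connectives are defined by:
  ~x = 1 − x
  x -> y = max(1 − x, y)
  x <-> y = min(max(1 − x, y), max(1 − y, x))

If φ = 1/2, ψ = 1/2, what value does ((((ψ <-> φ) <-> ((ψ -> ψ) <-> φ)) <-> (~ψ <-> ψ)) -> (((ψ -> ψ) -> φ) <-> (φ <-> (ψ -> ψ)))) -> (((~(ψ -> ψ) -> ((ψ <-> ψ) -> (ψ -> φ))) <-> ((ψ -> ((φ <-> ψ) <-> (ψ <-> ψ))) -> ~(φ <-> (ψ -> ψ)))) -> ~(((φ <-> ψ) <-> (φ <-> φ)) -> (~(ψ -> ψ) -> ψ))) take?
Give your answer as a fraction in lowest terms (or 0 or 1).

1/2

ψ <-> φ = 1/2 <-> 1/2 = 1/2
ψ -> ψ = 1/2 -> 1/2 = 1/2
(ψ -> ψ) <-> φ = 1/2 <-> 1/2 = 1/2
(ψ <-> φ) <-> ((ψ -> ψ) <-> φ) = 1/2 <-> 1/2 = 1/2
~ψ = ~1/2 = 1/2
~ψ <-> ψ = 1/2 <-> 1/2 = 1/2
((ψ <-> φ) <-> ((ψ -> ψ) <-> φ)) <-> (~ψ <-> ψ) = 1/2 <-> 1/2 = 1/2
ψ -> ψ = 1/2 -> 1/2 = 1/2
(ψ -> ψ) -> φ = 1/2 -> 1/2 = 1/2
ψ -> ψ = 1/2 -> 1/2 = 1/2
φ <-> (ψ -> ψ) = 1/2 <-> 1/2 = 1/2
((ψ -> ψ) -> φ) <-> (φ <-> (ψ -> ψ)) = 1/2 <-> 1/2 = 1/2
(((ψ <-> φ) <-> ((ψ -> ψ) <-> φ)) <-> (~ψ <-> ψ)) -> (((ψ -> ψ) -> φ) <-> (φ <-> (ψ -> ψ))) = 1/2 -> 1/2 = 1/2
ψ -> ψ = 1/2 -> 1/2 = 1/2
~(ψ -> ψ) = ~1/2 = 1/2
ψ <-> ψ = 1/2 <-> 1/2 = 1/2
ψ -> φ = 1/2 -> 1/2 = 1/2
(ψ <-> ψ) -> (ψ -> φ) = 1/2 -> 1/2 = 1/2
~(ψ -> ψ) -> ((ψ <-> ψ) -> (ψ -> φ)) = 1/2 -> 1/2 = 1/2
φ <-> ψ = 1/2 <-> 1/2 = 1/2
ψ <-> ψ = 1/2 <-> 1/2 = 1/2
(φ <-> ψ) <-> (ψ <-> ψ) = 1/2 <-> 1/2 = 1/2
ψ -> ((φ <-> ψ) <-> (ψ <-> ψ)) = 1/2 -> 1/2 = 1/2
ψ -> ψ = 1/2 -> 1/2 = 1/2
φ <-> (ψ -> ψ) = 1/2 <-> 1/2 = 1/2
~(φ <-> (ψ -> ψ)) = ~1/2 = 1/2
(ψ -> ((φ <-> ψ) <-> (ψ <-> ψ))) -> ~(φ <-> (ψ -> ψ)) = 1/2 -> 1/2 = 1/2
(~(ψ -> ψ) -> ((ψ <-> ψ) -> (ψ -> φ))) <-> ((ψ -> ((φ <-> ψ) <-> (ψ <-> ψ))) -> ~(φ <-> (ψ -> ψ))) = 1/2 <-> 1/2 = 1/2
φ <-> ψ = 1/2 <-> 1/2 = 1/2
φ <-> φ = 1/2 <-> 1/2 = 1/2
(φ <-> ψ) <-> (φ <-> φ) = 1/2 <-> 1/2 = 1/2
ψ -> ψ = 1/2 -> 1/2 = 1/2
~(ψ -> ψ) = ~1/2 = 1/2
~(ψ -> ψ) -> ψ = 1/2 -> 1/2 = 1/2
((φ <-> ψ) <-> (φ <-> φ)) -> (~(ψ -> ψ) -> ψ) = 1/2 -> 1/2 = 1/2
~(((φ <-> ψ) <-> (φ <-> φ)) -> (~(ψ -> ψ) -> ψ)) = ~1/2 = 1/2
((~(ψ -> ψ) -> ((ψ <-> ψ) -> (ψ -> φ))) <-> ((ψ -> ((φ <-> ψ) <-> (ψ <-> ψ))) -> ~(φ <-> (ψ -> ψ)))) -> ~(((φ <-> ψ) <-> (φ <-> φ)) -> (~(ψ -> ψ) -> ψ)) = 1/2 -> 1/2 = 1/2
((((ψ <-> φ) <-> ((ψ -> ψ) <-> φ)) <-> (~ψ <-> ψ)) -> (((ψ -> ψ) -> φ) <-> (φ <-> (ψ -> ψ)))) -> (((~(ψ -> ψ) -> ((ψ <-> ψ) -> (ψ -> φ))) <-> ((ψ -> ((φ <-> ψ) <-> (ψ <-> ψ))) -> ~(φ <-> (ψ -> ψ)))) -> ~(((φ <-> ψ) <-> (φ <-> φ)) -> (~(ψ -> ψ) -> ψ))) = 1/2 -> 1/2 = 1/2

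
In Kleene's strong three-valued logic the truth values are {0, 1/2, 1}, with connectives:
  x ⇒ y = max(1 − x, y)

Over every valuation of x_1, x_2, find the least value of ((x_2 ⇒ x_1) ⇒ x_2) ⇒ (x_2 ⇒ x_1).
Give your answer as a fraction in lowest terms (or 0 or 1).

Take x_1 = 0, x_2 = 1:
x_2 ⇒ x_1 = 1 ⇒ 0 = 0
(x_2 ⇒ x_1) ⇒ x_2 = 0 ⇒ 1 = 1
x_2 ⇒ x_1 = 1 ⇒ 0 = 0
((x_2 ⇒ x_1) ⇒ x_2) ⇒ (x_2 ⇒ x_1) = 1 ⇒ 0 = 0
No assignment yields a value below 0, so this is the minimum.

0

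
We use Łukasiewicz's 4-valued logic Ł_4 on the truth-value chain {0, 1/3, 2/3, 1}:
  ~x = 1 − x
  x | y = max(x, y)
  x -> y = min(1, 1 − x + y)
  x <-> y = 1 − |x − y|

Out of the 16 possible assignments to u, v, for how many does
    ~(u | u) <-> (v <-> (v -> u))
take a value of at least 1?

u = 0, v = 0 ↦ 0  <
u = 0, v = 1/3 ↦ 2/3  <
u = 0, v = 2/3 ↦ 2/3  <
u = 0, v = 1 ↦ 0  <
u = 1/3, v = 0 ↦ 1/3  <
u = 1/3, v = 1/3 ↦ 2/3  <
u = 1/3, v = 2/3 ↦ 2/3  <
u = 1/3, v = 1 ↦ 2/3  <
u = 2/3, v = 0 ↦ 2/3  <
u = 2/3, v = 1/3 ↦ 1  ≥
u = 2/3, v = 2/3 ↦ 2/3  <
u = 2/3, v = 1 ↦ 2/3  <
u = 1, v = 0 ↦ 1  ≥
u = 1, v = 1/3 ↦ 2/3  <
u = 1, v = 2/3 ↦ 1/3  <
u = 1, v = 1 ↦ 0  <
So 2 of the 16 assignments meet the threshold.

2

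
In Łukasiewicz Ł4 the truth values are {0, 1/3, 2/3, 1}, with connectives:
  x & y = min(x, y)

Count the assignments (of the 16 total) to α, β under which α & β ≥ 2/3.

4

α = 0, β = 0 ↦ 0  <
α = 0, β = 1/3 ↦ 0  <
α = 0, β = 2/3 ↦ 0  <
α = 0, β = 1 ↦ 0  <
α = 1/3, β = 0 ↦ 0  <
α = 1/3, β = 1/3 ↦ 1/3  <
α = 1/3, β = 2/3 ↦ 1/3  <
α = 1/3, β = 1 ↦ 1/3  <
α = 2/3, β = 0 ↦ 0  <
α = 2/3, β = 1/3 ↦ 1/3  <
α = 2/3, β = 2/3 ↦ 2/3  ≥
α = 2/3, β = 1 ↦ 2/3  ≥
α = 1, β = 0 ↦ 0  <
α = 1, β = 1/3 ↦ 1/3  <
α = 1, β = 2/3 ↦ 2/3  ≥
α = 1, β = 1 ↦ 1  ≥
So 4 of the 16 assignments meet the threshold.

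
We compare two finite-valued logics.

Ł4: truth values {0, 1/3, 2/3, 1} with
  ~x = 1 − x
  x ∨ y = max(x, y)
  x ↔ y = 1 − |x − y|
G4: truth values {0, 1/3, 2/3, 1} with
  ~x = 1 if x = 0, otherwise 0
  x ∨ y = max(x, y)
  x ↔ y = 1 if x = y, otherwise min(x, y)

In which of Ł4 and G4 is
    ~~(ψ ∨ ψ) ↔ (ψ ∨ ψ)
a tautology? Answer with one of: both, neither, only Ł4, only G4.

In Ł4: every assignment gives 1 — tautology.
In G4: at ψ = 1/3 the value is 1/3 — not a tautology.

only Ł4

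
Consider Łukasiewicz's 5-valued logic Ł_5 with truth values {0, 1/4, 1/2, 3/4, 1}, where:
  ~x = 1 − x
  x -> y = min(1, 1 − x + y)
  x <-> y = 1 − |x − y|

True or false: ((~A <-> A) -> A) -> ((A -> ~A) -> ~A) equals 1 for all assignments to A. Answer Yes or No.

No

Counterexample: take A = 3/4.
~A = ~3/4 = 1/4
~A <-> A = 1/4 <-> 3/4 = 1/2
(~A <-> A) -> A = 1/2 -> 3/4 = 1
~A = ~3/4 = 1/4
A -> ~A = 3/4 -> 1/4 = 1/2
~A = ~3/4 = 1/4
(A -> ~A) -> ~A = 1/2 -> 1/4 = 3/4
((~A <-> A) -> A) -> ((A -> ~A) -> ~A) = 1 -> 3/4 = 3/4
This gives 3/4 ≠ 1.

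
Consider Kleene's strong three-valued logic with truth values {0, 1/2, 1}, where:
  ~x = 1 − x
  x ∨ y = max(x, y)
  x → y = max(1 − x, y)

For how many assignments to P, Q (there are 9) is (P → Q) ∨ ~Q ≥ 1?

P = 0, Q = 0 ↦ 1  ≥
P = 0, Q = 1/2 ↦ 1  ≥
P = 0, Q = 1 ↦ 1  ≥
P = 1/2, Q = 0 ↦ 1  ≥
P = 1/2, Q = 1/2 ↦ 1/2  <
P = 1/2, Q = 1 ↦ 1  ≥
P = 1, Q = 0 ↦ 1  ≥
P = 1, Q = 1/2 ↦ 1/2  <
P = 1, Q = 1 ↦ 1  ≥
So 7 of the 9 assignments meet the threshold.

7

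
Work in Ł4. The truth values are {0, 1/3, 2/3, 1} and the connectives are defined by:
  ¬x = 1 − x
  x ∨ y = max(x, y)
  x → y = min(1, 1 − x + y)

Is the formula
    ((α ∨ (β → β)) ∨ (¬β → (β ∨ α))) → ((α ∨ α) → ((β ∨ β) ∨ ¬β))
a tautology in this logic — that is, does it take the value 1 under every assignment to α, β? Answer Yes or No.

Counterexample: take α = 1, β = 1/3.
β → β = 1/3 → 1/3 = 1
α ∨ (β → β) = 1 ∨ 1 = 1
¬β = ¬1/3 = 2/3
β ∨ α = 1/3 ∨ 1 = 1
¬β → (β ∨ α) = 2/3 → 1 = 1
(α ∨ (β → β)) ∨ (¬β → (β ∨ α)) = 1 ∨ 1 = 1
α ∨ α = 1 ∨ 1 = 1
β ∨ β = 1/3 ∨ 1/3 = 1/3
¬β = ¬1/3 = 2/3
(β ∨ β) ∨ ¬β = 1/3 ∨ 2/3 = 2/3
(α ∨ α) → ((β ∨ β) ∨ ¬β) = 1 → 2/3 = 2/3
((α ∨ (β → β)) ∨ (¬β → (β ∨ α))) → ((α ∨ α) → ((β ∨ β) ∨ ¬β)) = 1 → 2/3 = 2/3
This gives 2/3 ≠ 1.

No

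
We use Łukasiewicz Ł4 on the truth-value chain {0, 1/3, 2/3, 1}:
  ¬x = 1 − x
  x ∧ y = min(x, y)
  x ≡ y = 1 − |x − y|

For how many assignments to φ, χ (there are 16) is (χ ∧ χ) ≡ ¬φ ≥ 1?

4

φ = 0, χ = 0 ↦ 0  <
φ = 0, χ = 1/3 ↦ 1/3  <
φ = 0, χ = 2/3 ↦ 2/3  <
φ = 0, χ = 1 ↦ 1  ≥
φ = 1/3, χ = 0 ↦ 1/3  <
φ = 1/3, χ = 1/3 ↦ 2/3  <
φ = 1/3, χ = 2/3 ↦ 1  ≥
φ = 1/3, χ = 1 ↦ 2/3  <
φ = 2/3, χ = 0 ↦ 2/3  <
φ = 2/3, χ = 1/3 ↦ 1  ≥
φ = 2/3, χ = 2/3 ↦ 2/3  <
φ = 2/3, χ = 1 ↦ 1/3  <
φ = 1, χ = 0 ↦ 1  ≥
φ = 1, χ = 1/3 ↦ 2/3  <
φ = 1, χ = 2/3 ↦ 1/3  <
φ = 1, χ = 1 ↦ 0  <
So 4 of the 16 assignments meet the threshold.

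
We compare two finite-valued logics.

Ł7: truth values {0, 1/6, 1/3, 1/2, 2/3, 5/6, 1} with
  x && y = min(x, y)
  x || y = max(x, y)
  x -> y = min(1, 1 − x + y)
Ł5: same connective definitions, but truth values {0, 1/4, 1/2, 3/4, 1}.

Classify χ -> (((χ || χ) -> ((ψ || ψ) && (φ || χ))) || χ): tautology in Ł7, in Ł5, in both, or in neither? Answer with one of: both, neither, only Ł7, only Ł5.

In Ł7: every assignment gives 1 — tautology.
In Ł5: every assignment gives 1 — tautology.

both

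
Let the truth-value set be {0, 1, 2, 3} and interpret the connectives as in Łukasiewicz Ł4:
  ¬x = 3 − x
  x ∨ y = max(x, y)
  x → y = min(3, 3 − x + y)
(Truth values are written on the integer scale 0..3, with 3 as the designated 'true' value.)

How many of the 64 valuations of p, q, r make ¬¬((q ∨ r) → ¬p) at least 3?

30

value 3: 30 assignments (counts)
value 2: 15 assignments
value 1: 12 assignments
value 0: 7 assignments
So 30 of the 64 assignments meet the threshold.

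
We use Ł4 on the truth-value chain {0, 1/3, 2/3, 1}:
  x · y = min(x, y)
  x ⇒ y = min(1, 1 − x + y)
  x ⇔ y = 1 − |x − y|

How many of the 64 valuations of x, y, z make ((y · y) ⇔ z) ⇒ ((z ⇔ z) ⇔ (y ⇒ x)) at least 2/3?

value 1: 53 assignments (counts)
value 2/3: 7 assignments (counts)
value 1/3: 3 assignments
value 0: 1 assignment
So 60 of the 64 assignments meet the threshold.

60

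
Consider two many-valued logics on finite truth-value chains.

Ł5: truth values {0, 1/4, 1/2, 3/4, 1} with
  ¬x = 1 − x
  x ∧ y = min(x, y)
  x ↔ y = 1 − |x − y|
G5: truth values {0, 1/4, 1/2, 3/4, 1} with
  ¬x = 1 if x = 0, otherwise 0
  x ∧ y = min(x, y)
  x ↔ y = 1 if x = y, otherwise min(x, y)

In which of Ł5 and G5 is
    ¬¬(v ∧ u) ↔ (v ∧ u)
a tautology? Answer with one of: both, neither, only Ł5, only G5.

In Ł5: every assignment gives 1 — tautology.
In G5: at u = 1/4, v = 1/4 the value is 1/4 — not a tautology.

only Ł5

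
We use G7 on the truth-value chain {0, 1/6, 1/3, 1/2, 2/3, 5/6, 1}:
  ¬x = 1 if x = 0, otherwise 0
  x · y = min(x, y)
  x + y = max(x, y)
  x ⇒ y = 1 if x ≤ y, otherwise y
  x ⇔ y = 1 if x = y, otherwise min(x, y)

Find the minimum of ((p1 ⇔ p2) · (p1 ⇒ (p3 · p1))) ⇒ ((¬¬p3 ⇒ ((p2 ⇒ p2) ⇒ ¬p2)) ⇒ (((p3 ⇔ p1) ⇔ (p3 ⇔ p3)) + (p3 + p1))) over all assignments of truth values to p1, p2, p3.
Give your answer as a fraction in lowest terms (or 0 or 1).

Take p1 = 0, p2 = 0, p3 = 1/6:
p1 ⇔ p2 = 0 ⇔ 0 = 1
p3 · p1 = 1/6 · 0 = 0
p1 ⇒ (p3 · p1) = 0 ⇒ 0 = 1
(p1 ⇔ p2) · (p1 ⇒ (p3 · p1)) = 1 · 1 = 1
¬p3 = ¬1/6 = 0
¬¬p3 = ¬0 = 1
p2 ⇒ p2 = 0 ⇒ 0 = 1
¬p2 = ¬0 = 1
(p2 ⇒ p2) ⇒ ¬p2 = 1 ⇒ 1 = 1
¬¬p3 ⇒ ((p2 ⇒ p2) ⇒ ¬p2) = 1 ⇒ 1 = 1
p3 ⇔ p1 = 1/6 ⇔ 0 = 0
p3 ⇔ p3 = 1/6 ⇔ 1/6 = 1
(p3 ⇔ p1) ⇔ (p3 ⇔ p3) = 0 ⇔ 1 = 0
p3 + p1 = 1/6 + 0 = 1/6
((p3 ⇔ p1) ⇔ (p3 ⇔ p3)) + (p3 + p1) = 0 + 1/6 = 1/6
(¬¬p3 ⇒ ((p2 ⇒ p2) ⇒ ¬p2)) ⇒ (((p3 ⇔ p1) ⇔ (p3 ⇔ p3)) + (p3 + p1)) = 1 ⇒ 1/6 = 1/6
((p1 ⇔ p2) · (p1 ⇒ (p3 · p1))) ⇒ ((¬¬p3 ⇒ ((p2 ⇒ p2) ⇒ ¬p2)) ⇒ (((p3 ⇔ p1) ⇔ (p3 ⇔ p3)) + (p3 + p1))) = 1 ⇒ 1/6 = 1/6
No assignment yields a value below 1/6, so this is the minimum.

1/6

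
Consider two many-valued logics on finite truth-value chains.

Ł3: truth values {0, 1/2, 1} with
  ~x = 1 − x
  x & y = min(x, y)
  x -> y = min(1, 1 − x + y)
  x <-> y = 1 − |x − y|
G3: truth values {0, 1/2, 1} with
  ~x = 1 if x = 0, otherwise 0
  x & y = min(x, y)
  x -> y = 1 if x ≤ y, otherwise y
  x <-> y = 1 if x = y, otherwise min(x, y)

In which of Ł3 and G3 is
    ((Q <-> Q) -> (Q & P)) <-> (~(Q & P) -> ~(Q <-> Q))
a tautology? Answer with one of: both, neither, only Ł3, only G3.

In Ł3: every assignment gives 1 — tautology.
In G3: at P = 1/2, Q = 1/2 the value is 1/2 — not a tautology.

only Ł3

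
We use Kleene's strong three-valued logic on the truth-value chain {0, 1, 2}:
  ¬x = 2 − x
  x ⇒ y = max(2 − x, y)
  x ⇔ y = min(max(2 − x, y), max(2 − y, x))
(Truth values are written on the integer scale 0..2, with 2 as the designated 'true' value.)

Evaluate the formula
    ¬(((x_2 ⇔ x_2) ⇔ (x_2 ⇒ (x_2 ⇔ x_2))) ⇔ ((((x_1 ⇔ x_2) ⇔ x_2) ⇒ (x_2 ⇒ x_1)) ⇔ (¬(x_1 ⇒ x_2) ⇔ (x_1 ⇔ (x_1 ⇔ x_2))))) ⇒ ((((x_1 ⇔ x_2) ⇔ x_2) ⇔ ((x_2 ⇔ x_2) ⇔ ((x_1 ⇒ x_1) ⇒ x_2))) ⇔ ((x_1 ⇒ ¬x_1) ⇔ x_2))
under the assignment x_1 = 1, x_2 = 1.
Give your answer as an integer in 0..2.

x_2 ⇔ x_2 = 1 ⇔ 1 = 1
x_2 ⇔ x_2 = 1 ⇔ 1 = 1
x_2 ⇒ (x_2 ⇔ x_2) = 1 ⇒ 1 = 1
(x_2 ⇔ x_2) ⇔ (x_2 ⇒ (x_2 ⇔ x_2)) = 1 ⇔ 1 = 1
x_1 ⇔ x_2 = 1 ⇔ 1 = 1
(x_1 ⇔ x_2) ⇔ x_2 = 1 ⇔ 1 = 1
x_2 ⇒ x_1 = 1 ⇒ 1 = 1
((x_1 ⇔ x_2) ⇔ x_2) ⇒ (x_2 ⇒ x_1) = 1 ⇒ 1 = 1
x_1 ⇒ x_2 = 1 ⇒ 1 = 1
¬(x_1 ⇒ x_2) = ¬1 = 1
x_1 ⇔ x_2 = 1 ⇔ 1 = 1
x_1 ⇔ (x_1 ⇔ x_2) = 1 ⇔ 1 = 1
¬(x_1 ⇒ x_2) ⇔ (x_1 ⇔ (x_1 ⇔ x_2)) = 1 ⇔ 1 = 1
(((x_1 ⇔ x_2) ⇔ x_2) ⇒ (x_2 ⇒ x_1)) ⇔ (¬(x_1 ⇒ x_2) ⇔ (x_1 ⇔ (x_1 ⇔ x_2))) = 1 ⇔ 1 = 1
((x_2 ⇔ x_2) ⇔ (x_2 ⇒ (x_2 ⇔ x_2))) ⇔ ((((x_1 ⇔ x_2) ⇔ x_2) ⇒ (x_2 ⇒ x_1)) ⇔ (¬(x_1 ⇒ x_2) ⇔ (x_1 ⇔ (x_1 ⇔ x_2)))) = 1 ⇔ 1 = 1
¬(((x_2 ⇔ x_2) ⇔ (x_2 ⇒ (x_2 ⇔ x_2))) ⇔ ((((x_1 ⇔ x_2) ⇔ x_2) ⇒ (x_2 ⇒ x_1)) ⇔ (¬(x_1 ⇒ x_2) ⇔ (x_1 ⇔ (x_1 ⇔ x_2))))) = ¬1 = 1
x_1 ⇔ x_2 = 1 ⇔ 1 = 1
(x_1 ⇔ x_2) ⇔ x_2 = 1 ⇔ 1 = 1
x_2 ⇔ x_2 = 1 ⇔ 1 = 1
x_1 ⇒ x_1 = 1 ⇒ 1 = 1
(x_1 ⇒ x_1) ⇒ x_2 = 1 ⇒ 1 = 1
(x_2 ⇔ x_2) ⇔ ((x_1 ⇒ x_1) ⇒ x_2) = 1 ⇔ 1 = 1
((x_1 ⇔ x_2) ⇔ x_2) ⇔ ((x_2 ⇔ x_2) ⇔ ((x_1 ⇒ x_1) ⇒ x_2)) = 1 ⇔ 1 = 1
¬x_1 = ¬1 = 1
x_1 ⇒ ¬x_1 = 1 ⇒ 1 = 1
(x_1 ⇒ ¬x_1) ⇔ x_2 = 1 ⇔ 1 = 1
(((x_1 ⇔ x_2) ⇔ x_2) ⇔ ((x_2 ⇔ x_2) ⇔ ((x_1 ⇒ x_1) ⇒ x_2))) ⇔ ((x_1 ⇒ ¬x_1) ⇔ x_2) = 1 ⇔ 1 = 1
¬(((x_2 ⇔ x_2) ⇔ (x_2 ⇒ (x_2 ⇔ x_2))) ⇔ ((((x_1 ⇔ x_2) ⇔ x_2) ⇒ (x_2 ⇒ x_1)) ⇔ (¬(x_1 ⇒ x_2) ⇔ (x_1 ⇔ (x_1 ⇔ x_2))))) ⇒ ((((x_1 ⇔ x_2) ⇔ x_2) ⇔ ((x_2 ⇔ x_2) ⇔ ((x_1 ⇒ x_1) ⇒ x_2))) ⇔ ((x_1 ⇒ ¬x_1) ⇔ x_2)) = 1 ⇒ 1 = 1

1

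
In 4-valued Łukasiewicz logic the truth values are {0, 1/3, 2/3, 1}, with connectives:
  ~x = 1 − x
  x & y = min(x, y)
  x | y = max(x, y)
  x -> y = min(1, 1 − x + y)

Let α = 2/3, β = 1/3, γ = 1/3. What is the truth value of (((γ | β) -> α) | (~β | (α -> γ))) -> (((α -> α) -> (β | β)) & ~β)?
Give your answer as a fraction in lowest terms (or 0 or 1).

1/3

γ | β = 1/3 | 1/3 = 1/3
(γ | β) -> α = 1/3 -> 2/3 = 1
~β = ~1/3 = 2/3
α -> γ = 2/3 -> 1/3 = 2/3
~β | (α -> γ) = 2/3 | 2/3 = 2/3
((γ | β) -> α) | (~β | (α -> γ)) = 1 | 2/3 = 1
α -> α = 2/3 -> 2/3 = 1
β | β = 1/3 | 1/3 = 1/3
(α -> α) -> (β | β) = 1 -> 1/3 = 1/3
~β = ~1/3 = 2/3
((α -> α) -> (β | β)) & ~β = 1/3 & 2/3 = 1/3
(((γ | β) -> α) | (~β | (α -> γ))) -> (((α -> α) -> (β | β)) & ~β) = 1 -> 1/3 = 1/3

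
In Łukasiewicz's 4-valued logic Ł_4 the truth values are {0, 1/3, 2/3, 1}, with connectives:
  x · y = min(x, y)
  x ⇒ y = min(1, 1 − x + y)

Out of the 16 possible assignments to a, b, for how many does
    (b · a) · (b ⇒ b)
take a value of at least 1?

1

a = 0, b = 0 ↦ 0  <
a = 0, b = 1/3 ↦ 0  <
a = 0, b = 2/3 ↦ 0  <
a = 0, b = 1 ↦ 0  <
a = 1/3, b = 0 ↦ 0  <
a = 1/3, b = 1/3 ↦ 1/3  <
a = 1/3, b = 2/3 ↦ 1/3  <
a = 1/3, b = 1 ↦ 1/3  <
a = 2/3, b = 0 ↦ 0  <
a = 2/3, b = 1/3 ↦ 1/3  <
a = 2/3, b = 2/3 ↦ 2/3  <
a = 2/3, b = 1 ↦ 2/3  <
a = 1, b = 0 ↦ 0  <
a = 1, b = 1/3 ↦ 1/3  <
a = 1, b = 2/3 ↦ 2/3  <
a = 1, b = 1 ↦ 1  ≥
So 1 of the 16 assignments meets the threshold.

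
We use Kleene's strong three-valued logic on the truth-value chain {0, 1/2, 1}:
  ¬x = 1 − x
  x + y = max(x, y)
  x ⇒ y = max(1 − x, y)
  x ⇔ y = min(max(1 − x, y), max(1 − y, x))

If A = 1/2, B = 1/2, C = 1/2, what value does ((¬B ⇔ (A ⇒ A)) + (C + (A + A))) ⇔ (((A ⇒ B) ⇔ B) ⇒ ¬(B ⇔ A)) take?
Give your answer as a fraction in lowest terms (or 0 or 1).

1/2

¬B = ¬1/2 = 1/2
A ⇒ A = 1/2 ⇒ 1/2 = 1/2
¬B ⇔ (A ⇒ A) = 1/2 ⇔ 1/2 = 1/2
A + A = 1/2 + 1/2 = 1/2
C + (A + A) = 1/2 + 1/2 = 1/2
(¬B ⇔ (A ⇒ A)) + (C + (A + A)) = 1/2 + 1/2 = 1/2
A ⇒ B = 1/2 ⇒ 1/2 = 1/2
(A ⇒ B) ⇔ B = 1/2 ⇔ 1/2 = 1/2
B ⇔ A = 1/2 ⇔ 1/2 = 1/2
¬(B ⇔ A) = ¬1/2 = 1/2
((A ⇒ B) ⇔ B) ⇒ ¬(B ⇔ A) = 1/2 ⇒ 1/2 = 1/2
((¬B ⇔ (A ⇒ A)) + (C + (A + A))) ⇔ (((A ⇒ B) ⇔ B) ⇒ ¬(B ⇔ A)) = 1/2 ⇔ 1/2 = 1/2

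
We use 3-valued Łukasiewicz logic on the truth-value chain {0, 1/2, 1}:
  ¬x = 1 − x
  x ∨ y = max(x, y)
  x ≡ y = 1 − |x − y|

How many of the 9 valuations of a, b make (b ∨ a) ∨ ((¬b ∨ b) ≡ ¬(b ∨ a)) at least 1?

8

a = 0, b = 0 ↦ 1  ≥
a = 0, b = 1/2 ↦ 1  ≥
a = 0, b = 1 ↦ 1  ≥
a = 1/2, b = 0 ↦ 1/2  <
a = 1/2, b = 1/2 ↦ 1  ≥
a = 1/2, b = 1 ↦ 1  ≥
a = 1, b = 0 ↦ 1  ≥
a = 1, b = 1/2 ↦ 1  ≥
a = 1, b = 1 ↦ 1  ≥
So 8 of the 9 assignments meet the threshold.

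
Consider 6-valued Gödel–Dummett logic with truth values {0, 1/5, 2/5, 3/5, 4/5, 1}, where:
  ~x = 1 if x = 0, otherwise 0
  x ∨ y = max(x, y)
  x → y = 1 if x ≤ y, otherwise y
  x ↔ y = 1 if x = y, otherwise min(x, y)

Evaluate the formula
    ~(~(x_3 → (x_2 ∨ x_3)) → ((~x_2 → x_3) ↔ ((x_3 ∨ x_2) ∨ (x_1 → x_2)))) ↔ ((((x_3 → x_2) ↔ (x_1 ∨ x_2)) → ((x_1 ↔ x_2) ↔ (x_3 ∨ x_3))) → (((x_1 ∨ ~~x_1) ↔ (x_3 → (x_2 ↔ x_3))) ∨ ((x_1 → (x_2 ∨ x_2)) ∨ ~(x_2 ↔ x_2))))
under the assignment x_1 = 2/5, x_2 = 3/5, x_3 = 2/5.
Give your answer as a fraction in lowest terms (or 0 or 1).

x_2 ∨ x_3 = 3/5 ∨ 2/5 = 3/5
x_3 → (x_2 ∨ x_3) = 2/5 → 3/5 = 1
~(x_3 → (x_2 ∨ x_3)) = ~1 = 0
~x_2 = ~3/5 = 0
~x_2 → x_3 = 0 → 2/5 = 1
x_3 ∨ x_2 = 2/5 ∨ 3/5 = 3/5
x_1 → x_2 = 2/5 → 3/5 = 1
(x_3 ∨ x_2) ∨ (x_1 → x_2) = 3/5 ∨ 1 = 1
(~x_2 → x_3) ↔ ((x_3 ∨ x_2) ∨ (x_1 → x_2)) = 1 ↔ 1 = 1
~(x_3 → (x_2 ∨ x_3)) → ((~x_2 → x_3) ↔ ((x_3 ∨ x_2) ∨ (x_1 → x_2))) = 0 → 1 = 1
~(~(x_3 → (x_2 ∨ x_3)) → ((~x_2 → x_3) ↔ ((x_3 ∨ x_2) ∨ (x_1 → x_2)))) = ~1 = 0
x_3 → x_2 = 2/5 → 3/5 = 1
x_1 ∨ x_2 = 2/5 ∨ 3/5 = 3/5
(x_3 → x_2) ↔ (x_1 ∨ x_2) = 1 ↔ 3/5 = 3/5
x_1 ↔ x_2 = 2/5 ↔ 3/5 = 2/5
x_3 ∨ x_3 = 2/5 ∨ 2/5 = 2/5
(x_1 ↔ x_2) ↔ (x_3 ∨ x_3) = 2/5 ↔ 2/5 = 1
((x_3 → x_2) ↔ (x_1 ∨ x_2)) → ((x_1 ↔ x_2) ↔ (x_3 ∨ x_3)) = 3/5 → 1 = 1
~x_1 = ~2/5 = 0
~~x_1 = ~0 = 1
x_1 ∨ ~~x_1 = 2/5 ∨ 1 = 1
x_2 ↔ x_3 = 3/5 ↔ 2/5 = 2/5
x_3 → (x_2 ↔ x_3) = 2/5 → 2/5 = 1
(x_1 ∨ ~~x_1) ↔ (x_3 → (x_2 ↔ x_3)) = 1 ↔ 1 = 1
x_2 ∨ x_2 = 3/5 ∨ 3/5 = 3/5
x_1 → (x_2 ∨ x_2) = 2/5 → 3/5 = 1
x_2 ↔ x_2 = 3/5 ↔ 3/5 = 1
~(x_2 ↔ x_2) = ~1 = 0
(x_1 → (x_2 ∨ x_2)) ∨ ~(x_2 ↔ x_2) = 1 ∨ 0 = 1
((x_1 ∨ ~~x_1) ↔ (x_3 → (x_2 ↔ x_3))) ∨ ((x_1 → (x_2 ∨ x_2)) ∨ ~(x_2 ↔ x_2)) = 1 ∨ 1 = 1
(((x_3 → x_2) ↔ (x_1 ∨ x_2)) → ((x_1 ↔ x_2) ↔ (x_3 ∨ x_3))) → (((x_1 ∨ ~~x_1) ↔ (x_3 → (x_2 ↔ x_3))) ∨ ((x_1 → (x_2 ∨ x_2)) ∨ ~(x_2 ↔ x_2))) = 1 → 1 = 1
~(~(x_3 → (x_2 ∨ x_3)) → ((~x_2 → x_3) ↔ ((x_3 ∨ x_2) ∨ (x_1 → x_2)))) ↔ ((((x_3 → x_2) ↔ (x_1 ∨ x_2)) → ((x_1 ↔ x_2) ↔ (x_3 ∨ x_3))) → (((x_1 ∨ ~~x_1) ↔ (x_3 → (x_2 ↔ x_3))) ∨ ((x_1 → (x_2 ∨ x_2)) ∨ ~(x_2 ↔ x_2)))) = 0 ↔ 1 = 0

0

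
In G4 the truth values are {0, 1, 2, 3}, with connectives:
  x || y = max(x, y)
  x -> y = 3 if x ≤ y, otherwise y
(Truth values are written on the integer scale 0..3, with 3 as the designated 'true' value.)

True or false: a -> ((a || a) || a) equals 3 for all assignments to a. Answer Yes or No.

Yes

a = 0 ↦ 3
a = 1 ↦ 3
a = 2 ↦ 3
a = 3 ↦ 3
Every assignment gives a value ≥ 3.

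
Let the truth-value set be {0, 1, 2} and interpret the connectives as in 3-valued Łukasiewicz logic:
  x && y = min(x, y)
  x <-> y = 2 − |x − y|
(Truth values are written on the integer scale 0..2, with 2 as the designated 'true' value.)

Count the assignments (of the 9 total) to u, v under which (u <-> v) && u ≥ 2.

1

u = 0, v = 0 ↦ 0  <
u = 0, v = 1 ↦ 0  <
u = 0, v = 2 ↦ 0  <
u = 1, v = 0 ↦ 1  <
u = 1, v = 1 ↦ 1  <
u = 1, v = 2 ↦ 1  <
u = 2, v = 0 ↦ 0  <
u = 2, v = 1 ↦ 1  <
u = 2, v = 2 ↦ 2  ≥
So 1 of the 9 assignments meets the threshold.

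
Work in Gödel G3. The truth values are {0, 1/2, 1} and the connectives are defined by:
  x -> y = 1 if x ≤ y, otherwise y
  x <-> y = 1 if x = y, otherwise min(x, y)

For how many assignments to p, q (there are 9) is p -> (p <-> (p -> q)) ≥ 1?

p = 0, q = 0 ↦ 1  ≥
p = 0, q = 1/2 ↦ 1  ≥
p = 0, q = 1 ↦ 1  ≥
p = 1/2, q = 0 ↦ 0  <
p = 1/2, q = 1/2 ↦ 1  ≥
p = 1/2, q = 1 ↦ 1  ≥
p = 1, q = 0 ↦ 0  <
p = 1, q = 1/2 ↦ 1/2  <
p = 1, q = 1 ↦ 1  ≥
So 6 of the 9 assignments meet the threshold.

6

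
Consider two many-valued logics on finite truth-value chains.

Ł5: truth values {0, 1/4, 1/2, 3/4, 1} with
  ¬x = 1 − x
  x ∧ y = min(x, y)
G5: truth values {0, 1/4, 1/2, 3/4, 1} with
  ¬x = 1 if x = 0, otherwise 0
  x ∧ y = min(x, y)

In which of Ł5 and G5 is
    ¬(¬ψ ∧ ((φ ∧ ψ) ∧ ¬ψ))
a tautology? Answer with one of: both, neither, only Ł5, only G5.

only G5

In Ł5: at φ = 1/4, ψ = 1/4 the value is 3/4 — not a tautology.
In G5: every assignment gives 1 — tautology.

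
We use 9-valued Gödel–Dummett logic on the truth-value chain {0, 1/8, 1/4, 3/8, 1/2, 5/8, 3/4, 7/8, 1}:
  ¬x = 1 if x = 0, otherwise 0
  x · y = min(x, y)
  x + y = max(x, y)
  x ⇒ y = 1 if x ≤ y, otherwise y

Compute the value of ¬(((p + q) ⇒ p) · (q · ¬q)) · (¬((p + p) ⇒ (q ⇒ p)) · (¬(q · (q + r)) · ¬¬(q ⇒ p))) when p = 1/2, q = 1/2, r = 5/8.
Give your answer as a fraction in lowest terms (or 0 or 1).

0

p + q = 1/2 + 1/2 = 1/2
(p + q) ⇒ p = 1/2 ⇒ 1/2 = 1
¬q = ¬1/2 = 0
q · ¬q = 1/2 · 0 = 0
((p + q) ⇒ p) · (q · ¬q) = 1 · 0 = 0
¬(((p + q) ⇒ p) · (q · ¬q)) = ¬0 = 1
p + p = 1/2 + 1/2 = 1/2
q ⇒ p = 1/2 ⇒ 1/2 = 1
(p + p) ⇒ (q ⇒ p) = 1/2 ⇒ 1 = 1
¬((p + p) ⇒ (q ⇒ p)) = ¬1 = 0
q + r = 1/2 + 5/8 = 5/8
q · (q + r) = 1/2 · 5/8 = 1/2
¬(q · (q + r)) = ¬1/2 = 0
q ⇒ p = 1/2 ⇒ 1/2 = 1
¬(q ⇒ p) = ¬1 = 0
¬¬(q ⇒ p) = ¬0 = 1
¬(q · (q + r)) · ¬¬(q ⇒ p) = 0 · 1 = 0
¬((p + p) ⇒ (q ⇒ p)) · (¬(q · (q + r)) · ¬¬(q ⇒ p)) = 0 · 0 = 0
¬(((p + q) ⇒ p) · (q · ¬q)) · (¬((p + p) ⇒ (q ⇒ p)) · (¬(q · (q + r)) · ¬¬(q ⇒ p))) = 1 · 0 = 0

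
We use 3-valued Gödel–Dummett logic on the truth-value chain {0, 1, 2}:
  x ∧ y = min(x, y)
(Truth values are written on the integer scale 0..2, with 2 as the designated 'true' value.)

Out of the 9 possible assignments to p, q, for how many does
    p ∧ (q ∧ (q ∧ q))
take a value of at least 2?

p = 0, q = 0 ↦ 0  <
p = 0, q = 1 ↦ 0  <
p = 0, q = 2 ↦ 0  <
p = 1, q = 0 ↦ 0  <
p = 1, q = 1 ↦ 1  <
p = 1, q = 2 ↦ 1  <
p = 2, q = 0 ↦ 0  <
p = 2, q = 1 ↦ 1  <
p = 2, q = 2 ↦ 2  ≥
So 1 of the 9 assignments meets the threshold.

1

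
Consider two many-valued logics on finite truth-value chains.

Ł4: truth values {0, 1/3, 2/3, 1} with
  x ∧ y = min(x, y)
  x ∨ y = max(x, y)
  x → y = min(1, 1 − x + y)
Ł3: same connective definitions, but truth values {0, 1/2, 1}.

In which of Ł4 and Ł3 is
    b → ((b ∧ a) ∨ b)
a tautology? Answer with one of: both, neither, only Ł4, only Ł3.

In Ł4: every assignment gives 1 — tautology.
In Ł3: every assignment gives 1 — tautology.

both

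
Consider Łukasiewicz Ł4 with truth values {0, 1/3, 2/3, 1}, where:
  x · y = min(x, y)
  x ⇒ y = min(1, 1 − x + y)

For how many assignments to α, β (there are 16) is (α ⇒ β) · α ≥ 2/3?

α = 0, β = 0 ↦ 0  <
α = 0, β = 1/3 ↦ 0  <
α = 0, β = 2/3 ↦ 0  <
α = 0, β = 1 ↦ 0  <
α = 1/3, β = 0 ↦ 1/3  <
α = 1/3, β = 1/3 ↦ 1/3  <
α = 1/3, β = 2/3 ↦ 1/3  <
α = 1/3, β = 1 ↦ 1/3  <
α = 2/3, β = 0 ↦ 1/3  <
α = 2/3, β = 1/3 ↦ 2/3  ≥
α = 2/3, β = 2/3 ↦ 2/3  ≥
α = 2/3, β = 1 ↦ 2/3  ≥
α = 1, β = 0 ↦ 0  <
α = 1, β = 1/3 ↦ 1/3  <
α = 1, β = 2/3 ↦ 2/3  ≥
α = 1, β = 1 ↦ 1  ≥
So 5 of the 16 assignments meet the threshold.

5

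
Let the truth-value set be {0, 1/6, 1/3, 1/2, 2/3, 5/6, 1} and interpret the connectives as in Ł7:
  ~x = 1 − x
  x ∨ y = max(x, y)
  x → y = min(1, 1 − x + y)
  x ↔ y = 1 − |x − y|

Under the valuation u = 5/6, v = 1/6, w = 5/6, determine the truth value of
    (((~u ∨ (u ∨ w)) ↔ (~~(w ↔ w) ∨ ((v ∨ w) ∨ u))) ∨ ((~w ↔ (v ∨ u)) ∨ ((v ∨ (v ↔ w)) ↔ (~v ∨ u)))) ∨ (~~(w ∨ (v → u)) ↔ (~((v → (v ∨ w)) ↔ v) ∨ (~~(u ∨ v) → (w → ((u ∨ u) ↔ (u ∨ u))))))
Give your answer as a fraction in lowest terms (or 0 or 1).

1

~u = ~5/6 = 1/6
u ∨ w = 5/6 ∨ 5/6 = 5/6
~u ∨ (u ∨ w) = 1/6 ∨ 5/6 = 5/6
w ↔ w = 5/6 ↔ 5/6 = 1
~(w ↔ w) = ~1 = 0
~~(w ↔ w) = ~0 = 1
v ∨ w = 1/6 ∨ 5/6 = 5/6
(v ∨ w) ∨ u = 5/6 ∨ 5/6 = 5/6
~~(w ↔ w) ∨ ((v ∨ w) ∨ u) = 1 ∨ 5/6 = 1
(~u ∨ (u ∨ w)) ↔ (~~(w ↔ w) ∨ ((v ∨ w) ∨ u)) = 5/6 ↔ 1 = 5/6
~w = ~5/6 = 1/6
v ∨ u = 1/6 ∨ 5/6 = 5/6
~w ↔ (v ∨ u) = 1/6 ↔ 5/6 = 1/3
v ↔ w = 1/6 ↔ 5/6 = 1/3
v ∨ (v ↔ w) = 1/6 ∨ 1/3 = 1/3
~v = ~1/6 = 5/6
~v ∨ u = 5/6 ∨ 5/6 = 5/6
(v ∨ (v ↔ w)) ↔ (~v ∨ u) = 1/3 ↔ 5/6 = 1/2
(~w ↔ (v ∨ u)) ∨ ((v ∨ (v ↔ w)) ↔ (~v ∨ u)) = 1/3 ∨ 1/2 = 1/2
((~u ∨ (u ∨ w)) ↔ (~~(w ↔ w) ∨ ((v ∨ w) ∨ u))) ∨ ((~w ↔ (v ∨ u)) ∨ ((v ∨ (v ↔ w)) ↔ (~v ∨ u))) = 5/6 ∨ 1/2 = 5/6
v → u = 1/6 → 5/6 = 1
w ∨ (v → u) = 5/6 ∨ 1 = 1
~(w ∨ (v → u)) = ~1 = 0
~~(w ∨ (v → u)) = ~0 = 1
v ∨ w = 1/6 ∨ 5/6 = 5/6
v → (v ∨ w) = 1/6 → 5/6 = 1
(v → (v ∨ w)) ↔ v = 1 ↔ 1/6 = 1/6
~((v → (v ∨ w)) ↔ v) = ~1/6 = 5/6
u ∨ v = 5/6 ∨ 1/6 = 5/6
~(u ∨ v) = ~5/6 = 1/6
~~(u ∨ v) = ~1/6 = 5/6
u ∨ u = 5/6 ∨ 5/6 = 5/6
u ∨ u = 5/6 ∨ 5/6 = 5/6
(u ∨ u) ↔ (u ∨ u) = 5/6 ↔ 5/6 = 1
w → ((u ∨ u) ↔ (u ∨ u)) = 5/6 → 1 = 1
~~(u ∨ v) → (w → ((u ∨ u) ↔ (u ∨ u))) = 5/6 → 1 = 1
~((v → (v ∨ w)) ↔ v) ∨ (~~(u ∨ v) → (w → ((u ∨ u) ↔ (u ∨ u)))) = 5/6 ∨ 1 = 1
~~(w ∨ (v → u)) ↔ (~((v → (v ∨ w)) ↔ v) ∨ (~~(u ∨ v) → (w → ((u ∨ u) ↔ (u ∨ u))))) = 1 ↔ 1 = 1
(((~u ∨ (u ∨ w)) ↔ (~~(w ↔ w) ∨ ((v ∨ w) ∨ u))) ∨ ((~w ↔ (v ∨ u)) ∨ ((v ∨ (v ↔ w)) ↔ (~v ∨ u)))) ∨ (~~(w ∨ (v → u)) ↔ (~((v → (v ∨ w)) ↔ v) ∨ (~~(u ∨ v) → (w → ((u ∨ u) ↔ (u ∨ u)))))) = 5/6 ∨ 1 = 1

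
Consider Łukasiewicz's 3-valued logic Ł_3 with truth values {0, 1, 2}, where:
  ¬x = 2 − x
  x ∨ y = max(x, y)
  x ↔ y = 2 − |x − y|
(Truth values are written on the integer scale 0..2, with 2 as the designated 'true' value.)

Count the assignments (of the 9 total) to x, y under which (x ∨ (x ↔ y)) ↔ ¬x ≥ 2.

3

x = 0, y = 0 ↦ 2  ≥
x = 0, y = 1 ↦ 1  <
x = 0, y = 2 ↦ 0  <
x = 1, y = 0 ↦ 2  ≥
x = 1, y = 1 ↦ 1  <
x = 1, y = 2 ↦ 2  ≥
x = 2, y = 0 ↦ 0  <
x = 2, y = 1 ↦ 0  <
x = 2, y = 2 ↦ 0  <
So 3 of the 9 assignments meet the threshold.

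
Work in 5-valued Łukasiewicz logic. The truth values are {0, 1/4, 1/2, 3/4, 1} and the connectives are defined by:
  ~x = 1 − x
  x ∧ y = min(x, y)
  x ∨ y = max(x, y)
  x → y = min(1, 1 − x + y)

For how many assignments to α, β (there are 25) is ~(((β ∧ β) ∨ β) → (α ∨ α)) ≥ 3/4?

value 1: 1 assignment (counts)
value 3/4: 2 assignments (counts)
value 1/2: 3 assignments
value 1/4: 4 assignments
value 0: 15 assignments
So 3 of the 25 assignments meet the threshold.

3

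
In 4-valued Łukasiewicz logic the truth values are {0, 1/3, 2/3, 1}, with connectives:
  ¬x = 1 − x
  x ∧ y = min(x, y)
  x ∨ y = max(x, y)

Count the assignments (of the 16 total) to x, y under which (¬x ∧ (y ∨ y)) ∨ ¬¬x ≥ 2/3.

12

x = 0, y = 0 ↦ 0  <
x = 0, y = 1/3 ↦ 1/3  <
x = 0, y = 2/3 ↦ 2/3  ≥
x = 0, y = 1 ↦ 1  ≥
x = 1/3, y = 0 ↦ 1/3  <
x = 1/3, y = 1/3 ↦ 1/3  <
x = 1/3, y = 2/3 ↦ 2/3  ≥
x = 1/3, y = 1 ↦ 2/3  ≥
x = 2/3, y = 0 ↦ 2/3  ≥
x = 2/3, y = 1/3 ↦ 2/3  ≥
x = 2/3, y = 2/3 ↦ 2/3  ≥
x = 2/3, y = 1 ↦ 2/3  ≥
x = 1, y = 0 ↦ 1  ≥
x = 1, y = 1/3 ↦ 1  ≥
x = 1, y = 2/3 ↦ 1  ≥
x = 1, y = 1 ↦ 1  ≥
So 12 of the 16 assignments meet the threshold.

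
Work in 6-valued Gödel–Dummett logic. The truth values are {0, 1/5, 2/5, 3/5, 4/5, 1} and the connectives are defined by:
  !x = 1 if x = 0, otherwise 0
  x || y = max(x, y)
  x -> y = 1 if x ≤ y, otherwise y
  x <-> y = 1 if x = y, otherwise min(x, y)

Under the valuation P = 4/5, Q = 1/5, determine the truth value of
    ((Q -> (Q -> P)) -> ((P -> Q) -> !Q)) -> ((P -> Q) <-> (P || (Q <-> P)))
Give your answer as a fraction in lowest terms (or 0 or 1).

Q -> P = 1/5 -> 4/5 = 1
Q -> (Q -> P) = 1/5 -> 1 = 1
P -> Q = 4/5 -> 1/5 = 1/5
!Q = !1/5 = 0
(P -> Q) -> !Q = 1/5 -> 0 = 0
(Q -> (Q -> P)) -> ((P -> Q) -> !Q) = 1 -> 0 = 0
P -> Q = 4/5 -> 1/5 = 1/5
Q <-> P = 1/5 <-> 4/5 = 1/5
P || (Q <-> P) = 4/5 || 1/5 = 4/5
(P -> Q) <-> (P || (Q <-> P)) = 1/5 <-> 4/5 = 1/5
((Q -> (Q -> P)) -> ((P -> Q) -> !Q)) -> ((P -> Q) <-> (P || (Q <-> P))) = 0 -> 1/5 = 1

1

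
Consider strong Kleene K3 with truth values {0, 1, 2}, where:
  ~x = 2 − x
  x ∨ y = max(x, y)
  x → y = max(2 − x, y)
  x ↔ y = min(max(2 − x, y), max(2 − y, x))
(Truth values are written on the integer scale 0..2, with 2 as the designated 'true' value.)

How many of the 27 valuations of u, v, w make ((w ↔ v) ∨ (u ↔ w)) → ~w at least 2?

10

value 2: 10 assignments (counts)
value 1: 12 assignments
value 0: 5 assignments
So 10 of the 27 assignments meet the threshold.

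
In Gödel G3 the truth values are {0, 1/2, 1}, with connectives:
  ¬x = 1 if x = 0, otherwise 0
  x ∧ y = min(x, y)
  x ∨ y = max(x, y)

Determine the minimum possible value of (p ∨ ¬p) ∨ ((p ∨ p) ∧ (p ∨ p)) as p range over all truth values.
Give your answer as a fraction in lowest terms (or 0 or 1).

1/2

Take p = 1/2:
¬p = ¬1/2 = 0
p ∨ ¬p = 1/2 ∨ 0 = 1/2
p ∨ p = 1/2 ∨ 1/2 = 1/2
p ∨ p = 1/2 ∨ 1/2 = 1/2
(p ∨ p) ∧ (p ∨ p) = 1/2 ∧ 1/2 = 1/2
(p ∨ ¬p) ∨ ((p ∨ p) ∧ (p ∨ p)) = 1/2 ∨ 1/2 = 1/2
No assignment yields a value below 1/2, so this is the minimum.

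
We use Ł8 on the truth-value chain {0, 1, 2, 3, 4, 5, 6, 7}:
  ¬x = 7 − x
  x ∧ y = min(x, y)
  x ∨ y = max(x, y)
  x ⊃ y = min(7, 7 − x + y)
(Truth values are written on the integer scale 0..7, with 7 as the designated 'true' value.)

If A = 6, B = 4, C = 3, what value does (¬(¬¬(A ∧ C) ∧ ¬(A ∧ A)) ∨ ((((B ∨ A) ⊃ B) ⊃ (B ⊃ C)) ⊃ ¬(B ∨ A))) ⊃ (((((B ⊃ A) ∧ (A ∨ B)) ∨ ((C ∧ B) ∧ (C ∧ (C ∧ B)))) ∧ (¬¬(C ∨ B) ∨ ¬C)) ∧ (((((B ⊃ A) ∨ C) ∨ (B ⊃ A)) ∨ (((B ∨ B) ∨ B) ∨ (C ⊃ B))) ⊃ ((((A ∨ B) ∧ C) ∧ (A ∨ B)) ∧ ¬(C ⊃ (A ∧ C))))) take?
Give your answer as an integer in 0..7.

1

A ∧ C = 6 ∧ 3 = 3
¬(A ∧ C) = ¬3 = 4
¬¬(A ∧ C) = ¬4 = 3
A ∧ A = 6 ∧ 6 = 6
¬(A ∧ A) = ¬6 = 1
¬¬(A ∧ C) ∧ ¬(A ∧ A) = 3 ∧ 1 = 1
¬(¬¬(A ∧ C) ∧ ¬(A ∧ A)) = ¬1 = 6
B ∨ A = 4 ∨ 6 = 6
(B ∨ A) ⊃ B = 6 ⊃ 4 = 5
B ⊃ C = 4 ⊃ 3 = 6
((B ∨ A) ⊃ B) ⊃ (B ⊃ C) = 5 ⊃ 6 = 7
B ∨ A = 4 ∨ 6 = 6
¬(B ∨ A) = ¬6 = 1
(((B ∨ A) ⊃ B) ⊃ (B ⊃ C)) ⊃ ¬(B ∨ A) = 7 ⊃ 1 = 1
¬(¬¬(A ∧ C) ∧ ¬(A ∧ A)) ∨ ((((B ∨ A) ⊃ B) ⊃ (B ⊃ C)) ⊃ ¬(B ∨ A)) = 6 ∨ 1 = 6
B ⊃ A = 4 ⊃ 6 = 7
A ∨ B = 6 ∨ 4 = 6
(B ⊃ A) ∧ (A ∨ B) = 7 ∧ 6 = 6
C ∧ B = 3 ∧ 4 = 3
C ∧ B = 3 ∧ 4 = 3
C ∧ (C ∧ B) = 3 ∧ 3 = 3
(C ∧ B) ∧ (C ∧ (C ∧ B)) = 3 ∧ 3 = 3
((B ⊃ A) ∧ (A ∨ B)) ∨ ((C ∧ B) ∧ (C ∧ (C ∧ B))) = 6 ∨ 3 = 6
C ∨ B = 3 ∨ 4 = 4
¬(C ∨ B) = ¬4 = 3
¬¬(C ∨ B) = ¬3 = 4
¬C = ¬3 = 4
¬¬(C ∨ B) ∨ ¬C = 4 ∨ 4 = 4
(((B ⊃ A) ∧ (A ∨ B)) ∨ ((C ∧ B) ∧ (C ∧ (C ∧ B)))) ∧ (¬¬(C ∨ B) ∨ ¬C) = 6 ∧ 4 = 4
B ⊃ A = 4 ⊃ 6 = 7
(B ⊃ A) ∨ C = 7 ∨ 3 = 7
B ⊃ A = 4 ⊃ 6 = 7
((B ⊃ A) ∨ C) ∨ (B ⊃ A) = 7 ∨ 7 = 7
B ∨ B = 4 ∨ 4 = 4
(B ∨ B) ∨ B = 4 ∨ 4 = 4
C ⊃ B = 3 ⊃ 4 = 7
((B ∨ B) ∨ B) ∨ (C ⊃ B) = 4 ∨ 7 = 7
(((B ⊃ A) ∨ C) ∨ (B ⊃ A)) ∨ (((B ∨ B) ∨ B) ∨ (C ⊃ B)) = 7 ∨ 7 = 7
A ∨ B = 6 ∨ 4 = 6
(A ∨ B) ∧ C = 6 ∧ 3 = 3
A ∨ B = 6 ∨ 4 = 6
((A ∨ B) ∧ C) ∧ (A ∨ B) = 3 ∧ 6 = 3
A ∧ C = 6 ∧ 3 = 3
C ⊃ (A ∧ C) = 3 ⊃ 3 = 7
¬(C ⊃ (A ∧ C)) = ¬7 = 0
(((A ∨ B) ∧ C) ∧ (A ∨ B)) ∧ ¬(C ⊃ (A ∧ C)) = 3 ∧ 0 = 0
((((B ⊃ A) ∨ C) ∨ (B ⊃ A)) ∨ (((B ∨ B) ∨ B) ∨ (C ⊃ B))) ⊃ ((((A ∨ B) ∧ C) ∧ (A ∨ B)) ∧ ¬(C ⊃ (A ∧ C))) = 7 ⊃ 0 = 0
((((B ⊃ A) ∧ (A ∨ B)) ∨ ((C ∧ B) ∧ (C ∧ (C ∧ B)))) ∧ (¬¬(C ∨ B) ∨ ¬C)) ∧ (((((B ⊃ A) ∨ C) ∨ (B ⊃ A)) ∨ (((B ∨ B) ∨ B) ∨ (C ⊃ B))) ⊃ ((((A ∨ B) ∧ C) ∧ (A ∨ B)) ∧ ¬(C ⊃ (A ∧ C)))) = 4 ∧ 0 = 0
(¬(¬¬(A ∧ C) ∧ ¬(A ∧ A)) ∨ ((((B ∨ A) ⊃ B) ⊃ (B ⊃ C)) ⊃ ¬(B ∨ A))) ⊃ (((((B ⊃ A) ∧ (A ∨ B)) ∨ ((C ∧ B) ∧ (C ∧ (C ∧ B)))) ∧ (¬¬(C ∨ B) ∨ ¬C)) ∧ (((((B ⊃ A) ∨ C) ∨ (B ⊃ A)) ∨ (((B ∨ B) ∨ B) ∨ (C ⊃ B))) ⊃ ((((A ∨ B) ∧ C) ∧ (A ∨ B)) ∧ ¬(C ⊃ (A ∧ C))))) = 6 ⊃ 0 = 1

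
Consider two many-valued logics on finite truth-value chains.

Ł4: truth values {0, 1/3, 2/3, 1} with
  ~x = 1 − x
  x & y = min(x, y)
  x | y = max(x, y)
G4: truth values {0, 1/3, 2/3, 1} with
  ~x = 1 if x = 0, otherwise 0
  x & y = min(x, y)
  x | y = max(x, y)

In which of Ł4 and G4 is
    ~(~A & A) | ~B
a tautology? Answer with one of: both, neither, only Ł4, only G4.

In Ł4: at A = 1/3, B = 1/3 the value is 2/3 — not a tautology.
In G4: every assignment gives 1 — tautology.

only G4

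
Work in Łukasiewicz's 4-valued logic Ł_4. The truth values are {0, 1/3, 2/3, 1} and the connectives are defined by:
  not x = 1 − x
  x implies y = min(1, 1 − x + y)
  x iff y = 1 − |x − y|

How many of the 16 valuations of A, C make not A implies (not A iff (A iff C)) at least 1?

13

A = 0, C = 0 ↦ 1  ≥
A = 0, C = 1/3 ↦ 2/3  <
A = 0, C = 2/3 ↦ 1/3  <
A = 0, C = 1 ↦ 0  <
A = 1/3, C = 0 ↦ 1  ≥
A = 1/3, C = 1/3 ↦ 1  ≥
A = 1/3, C = 2/3 ↦ 1  ≥
A = 1/3, C = 1 ↦ 1  ≥
A = 2/3, C = 0 ↦ 1  ≥
A = 2/3, C = 1/3 ↦ 1  ≥
A = 2/3, C = 2/3 ↦ 1  ≥
A = 2/3, C = 1 ↦ 1  ≥
A = 1, C = 0 ↦ 1  ≥
A = 1, C = 1/3 ↦ 1  ≥
A = 1, C = 2/3 ↦ 1  ≥
A = 1, C = 1 ↦ 1  ≥
So 13 of the 16 assignments meet the threshold.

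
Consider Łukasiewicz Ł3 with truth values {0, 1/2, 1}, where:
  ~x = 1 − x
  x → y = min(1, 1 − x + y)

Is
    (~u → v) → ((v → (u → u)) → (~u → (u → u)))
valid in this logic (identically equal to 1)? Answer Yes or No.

Yes

u = 0, v = 0 ↦ 1
u = 0, v = 1/2 ↦ 1
u = 0, v = 1 ↦ 1
u = 1/2, v = 0 ↦ 1
u = 1/2, v = 1/2 ↦ 1
u = 1/2, v = 1 ↦ 1
u = 1, v = 0 ↦ 1
u = 1, v = 1/2 ↦ 1
u = 1, v = 1 ↦ 1
Every assignment gives a value ≥ 1.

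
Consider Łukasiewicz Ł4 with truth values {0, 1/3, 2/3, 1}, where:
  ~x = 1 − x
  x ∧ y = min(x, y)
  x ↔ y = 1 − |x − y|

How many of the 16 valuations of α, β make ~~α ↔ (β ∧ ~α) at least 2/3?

α = 0, β = 0 ↦ 1  ≥
α = 0, β = 1/3 ↦ 2/3  ≥
α = 0, β = 2/3 ↦ 1/3  <
α = 0, β = 1 ↦ 0  <
α = 1/3, β = 0 ↦ 2/3  ≥
α = 1/3, β = 1/3 ↦ 1  ≥
α = 1/3, β = 2/3 ↦ 2/3  ≥
α = 1/3, β = 1 ↦ 2/3  ≥
α = 2/3, β = 0 ↦ 1/3  <
α = 2/3, β = 1/3 ↦ 2/3  ≥
α = 2/3, β = 2/3 ↦ 2/3  ≥
α = 2/3, β = 1 ↦ 2/3  ≥
α = 1, β = 0 ↦ 0  <
α = 1, β = 1/3 ↦ 0  <
α = 1, β = 2/3 ↦ 0  <
α = 1, β = 1 ↦ 0  <
So 9 of the 16 assignments meet the threshold.

9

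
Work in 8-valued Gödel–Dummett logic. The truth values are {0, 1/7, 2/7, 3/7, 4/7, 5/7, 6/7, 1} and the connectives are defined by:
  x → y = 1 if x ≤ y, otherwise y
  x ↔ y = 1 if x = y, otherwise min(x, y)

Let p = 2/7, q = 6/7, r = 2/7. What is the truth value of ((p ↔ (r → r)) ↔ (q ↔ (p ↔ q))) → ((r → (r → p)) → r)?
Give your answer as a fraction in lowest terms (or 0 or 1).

r → r = 2/7 → 2/7 = 1
p ↔ (r → r) = 2/7 ↔ 1 = 2/7
p ↔ q = 2/7 ↔ 6/7 = 2/7
q ↔ (p ↔ q) = 6/7 ↔ 2/7 = 2/7
(p ↔ (r → r)) ↔ (q ↔ (p ↔ q)) = 2/7 ↔ 2/7 = 1
r → p = 2/7 → 2/7 = 1
r → (r → p) = 2/7 → 1 = 1
(r → (r → p)) → r = 1 → 2/7 = 2/7
((p ↔ (r → r)) ↔ (q ↔ (p ↔ q))) → ((r → (r → p)) → r) = 1 → 2/7 = 2/7

2/7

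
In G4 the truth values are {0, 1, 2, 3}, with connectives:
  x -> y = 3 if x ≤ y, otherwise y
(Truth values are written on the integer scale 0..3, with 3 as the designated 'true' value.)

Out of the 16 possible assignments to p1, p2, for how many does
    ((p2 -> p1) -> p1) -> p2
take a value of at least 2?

10

p1 = 0, p2 = 0 ↦ 3  ≥
p1 = 0, p2 = 1 ↦ 1  <
p1 = 0, p2 = 2 ↦ 2  ≥
p1 = 0, p2 = 3 ↦ 3  ≥
p1 = 1, p2 = 0 ↦ 0  <
p1 = 1, p2 = 1 ↦ 3  ≥
p1 = 1, p2 = 2 ↦ 2  ≥
p1 = 1, p2 = 3 ↦ 3  ≥
p1 = 2, p2 = 0 ↦ 0  <
p1 = 2, p2 = 1 ↦ 1  <
p1 = 2, p2 = 2 ↦ 3  ≥
p1 = 2, p2 = 3 ↦ 3  ≥
p1 = 3, p2 = 0 ↦ 0  <
p1 = 3, p2 = 1 ↦ 1  <
p1 = 3, p2 = 2 ↦ 2  ≥
p1 = 3, p2 = 3 ↦ 3  ≥
So 10 of the 16 assignments meet the threshold.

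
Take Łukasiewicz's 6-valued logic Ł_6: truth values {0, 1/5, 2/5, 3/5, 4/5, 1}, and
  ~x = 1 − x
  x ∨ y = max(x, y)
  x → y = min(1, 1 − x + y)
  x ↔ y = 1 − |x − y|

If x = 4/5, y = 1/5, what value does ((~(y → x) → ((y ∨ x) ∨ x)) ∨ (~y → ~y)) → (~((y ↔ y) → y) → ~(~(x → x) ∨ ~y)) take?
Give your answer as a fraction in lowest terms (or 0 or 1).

y → x = 1/5 → 4/5 = 1
~(y → x) = ~1 = 0
y ∨ x = 1/5 ∨ 4/5 = 4/5
(y ∨ x) ∨ x = 4/5 ∨ 4/5 = 4/5
~(y → x) → ((y ∨ x) ∨ x) = 0 → 4/5 = 1
~y = ~1/5 = 4/5
~y = ~1/5 = 4/5
~y → ~y = 4/5 → 4/5 = 1
(~(y → x) → ((y ∨ x) ∨ x)) ∨ (~y → ~y) = 1 ∨ 1 = 1
y ↔ y = 1/5 ↔ 1/5 = 1
(y ↔ y) → y = 1 → 1/5 = 1/5
~((y ↔ y) → y) = ~1/5 = 4/5
x → x = 4/5 → 4/5 = 1
~(x → x) = ~1 = 0
~y = ~1/5 = 4/5
~(x → x) ∨ ~y = 0 ∨ 4/5 = 4/5
~(~(x → x) ∨ ~y) = ~4/5 = 1/5
~((y ↔ y) → y) → ~(~(x → x) ∨ ~y) = 4/5 → 1/5 = 2/5
((~(y → x) → ((y ∨ x) ∨ x)) ∨ (~y → ~y)) → (~((y ↔ y) → y) → ~(~(x → x) ∨ ~y)) = 1 → 2/5 = 2/5

2/5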